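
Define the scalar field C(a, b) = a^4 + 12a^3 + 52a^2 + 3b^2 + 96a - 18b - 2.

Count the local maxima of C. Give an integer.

0

C separates as a function of a plus a function of b, so ∇C=0 decouples.
∂C/∂a = 4(a + 2)(a + 3)(a + 4) = 0 at a ∈ {-4, -3, -2}; ∂C/∂b = 6(b - 3) = 0 at b ∈ {3}.
The Hessian is diagonal: diag(C_aa, C_bb). Second derivatives: C_aa(-4)=8, C_aa(-3)=-4, C_aa(-2)=8; C_bb(3)=6.
Local maxima occur where both diagonal entries negative: none. Count: 0.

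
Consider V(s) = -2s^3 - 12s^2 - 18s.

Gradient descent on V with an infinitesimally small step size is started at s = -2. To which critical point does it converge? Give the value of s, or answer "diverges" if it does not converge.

V'(s) = -6(s + 1)(s + 3), so V'(-2) = 6.
Gradient descent moves in the -V' direction, i.e. s is decreasing.
The nearest critical point in that direction is s = -3, where V'' = 12 > 0 (a local minimum). The iterate converges there.

-3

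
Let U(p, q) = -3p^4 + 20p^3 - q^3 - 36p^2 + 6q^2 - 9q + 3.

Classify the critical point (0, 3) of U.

local maximum

The mixed partial ∂²U/∂p∂q is 0, so the Hessian at any point is diag(U_pp, U_qq) = diag(12(-3p^2 + 10p - 6), 6(-q + 2)).
At (0, 3): H = diag(-72, -6).
Both eigenvalues are negative, so H is negative definite: a local maximum.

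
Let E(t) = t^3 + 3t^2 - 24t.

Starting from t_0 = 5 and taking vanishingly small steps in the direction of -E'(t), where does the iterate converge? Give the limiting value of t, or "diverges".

2

E'(t) = 3(t - 2)(t + 4), so E'(5) = 81.
Gradient descent moves in the -E' direction, i.e. t is decreasing.
The nearest critical point in that direction is t = 2, where E'' = 18 > 0 (a local minimum). The iterate converges there.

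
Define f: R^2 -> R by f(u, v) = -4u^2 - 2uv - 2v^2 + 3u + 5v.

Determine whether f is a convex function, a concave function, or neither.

concave

f is quadratic, so its Hessian is the constant matrix H = [[-8, -2], [-2, -4]].
det(H) = 28, tr(H) = -12.
det(H) > 0 and tr(H) < 0, so H is negative definite everywhere: concave.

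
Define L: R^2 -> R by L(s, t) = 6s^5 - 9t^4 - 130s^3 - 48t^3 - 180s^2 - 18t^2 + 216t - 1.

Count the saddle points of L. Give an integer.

L separates as a function of s plus a function of t, so ∇L=0 decouples.
∂L/∂s = 30s(s - 4)(s + 1)(s + 3) = 0 at s ∈ {-3, -1, 0, 4}; ∂L/∂t = -36(t - 1)(t + 2)(t + 3) = 0 at t ∈ {-3, -2, 1}.
The Hessian is diagonal: diag(L_ss, L_tt). Second derivatives: L_ss(-3)=-1260, L_ss(-1)=300, L_ss(0)=-360, L_ss(4)=4200; L_tt(-3)=-144, L_tt(-2)=108, L_tt(1)=-432.
Saddle points occur where the two diagonal entries have opposite signs: (-3, -2), (-1, -3), (-1, 1), (0, -2), (4, -3), (4, 1). Count: 6.

6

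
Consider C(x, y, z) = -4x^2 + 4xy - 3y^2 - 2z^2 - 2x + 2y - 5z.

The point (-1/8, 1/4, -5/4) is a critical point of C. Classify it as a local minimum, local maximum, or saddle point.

local maximum

The Hessian is constant: H = [[-8, 4, 0], [4, -6, 0], [0, 0, -4]].
Leading principal minors: Δ₁ = -8, Δ₂ = 32, Δ₃ = -128.
The minors alternate sign starting negative (−, +, −), so H is negative definite: a local maximum.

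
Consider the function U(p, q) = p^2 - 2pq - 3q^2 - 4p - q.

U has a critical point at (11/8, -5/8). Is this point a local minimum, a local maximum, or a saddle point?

saddle point

The Hessian of U is constant: H = [[2, -2], [-2, -6]].
det(H) = 2·(-6) − (-2)² = -16.
Since det(H) < 0, H is indefinite and the critical point is a saddle point.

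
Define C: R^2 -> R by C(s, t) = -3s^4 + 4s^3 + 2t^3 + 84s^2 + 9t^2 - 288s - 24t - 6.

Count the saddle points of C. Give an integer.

C separates as a function of s plus a function of t, so ∇C=0 decouples.
∂C/∂s = -12(s - 3)(s - 2)(s + 4) = 0 at s ∈ {-4, 2, 3}; ∂C/∂t = 6(t - 1)(t + 4) = 0 at t ∈ {-4, 1}.
The Hessian is diagonal: diag(C_ss, C_tt). Second derivatives: C_ss(-4)=-504, C_ss(2)=72, C_ss(3)=-84; C_tt(-4)=-30, C_tt(1)=30.
Saddle points occur where the two diagonal entries have opposite signs: (-4, 1), (2, -4), (3, 1). Count: 3.

3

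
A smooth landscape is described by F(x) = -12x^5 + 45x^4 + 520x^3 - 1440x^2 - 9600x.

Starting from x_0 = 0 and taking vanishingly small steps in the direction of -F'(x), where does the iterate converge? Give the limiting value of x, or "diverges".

4

F'(x) = -60(x - 5)(x - 4)(x + 2)(x + 4), so F'(0) = -9600.
Gradient descent moves in the -F' direction, i.e. x is increasing.
The nearest critical point in that direction is x = 4, where F'' = 2880 > 0 (a local minimum). The iterate converges there.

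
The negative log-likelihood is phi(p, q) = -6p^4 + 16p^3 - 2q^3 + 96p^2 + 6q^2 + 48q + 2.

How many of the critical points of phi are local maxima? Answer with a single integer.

2

phi separates as a function of p plus a function of q, so ∇phi=0 decouples.
∂phi/∂p = -24p(p - 4)(p + 2) = 0 at p ∈ {-2, 0, 4}; ∂phi/∂q = -6(q - 4)(q + 2) = 0 at q ∈ {-2, 4}.
The Hessian is diagonal: diag(phi_pp, phi_qq). Second derivatives: phi_pp(-2)=-288, phi_pp(0)=192, phi_pp(4)=-576; phi_qq(-2)=36, phi_qq(4)=-36.
Local maxima occur where both diagonal entries negative: (-2, 4), (4, 4). Count: 2.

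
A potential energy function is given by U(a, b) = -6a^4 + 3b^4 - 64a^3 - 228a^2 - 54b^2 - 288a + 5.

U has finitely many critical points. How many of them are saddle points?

5

U separates as a function of a plus a function of b, so ∇U=0 decouples.
∂U/∂a = -24(a + 1)(a + 3)(a + 4) = 0 at a ∈ {-4, -3, -1}; ∂U/∂b = 12b(b - 3)(b + 3) = 0 at b ∈ {-3, 0, 3}.
The Hessian is diagonal: diag(U_aa, U_bb). Second derivatives: U_aa(-4)=-72, U_aa(-3)=48, U_aa(-1)=-144; U_bb(-3)=216, U_bb(0)=-108, U_bb(3)=216.
Saddle points occur where the two diagonal entries have opposite signs: (-4, -3), (-4, 3), (-3, 0), (-1, -3), (-1, 3). Count: 5.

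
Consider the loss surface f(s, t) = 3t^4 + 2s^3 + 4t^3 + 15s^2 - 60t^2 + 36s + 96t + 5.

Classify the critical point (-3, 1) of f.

The mixed partial ∂²f/∂s∂t is 0, so the Hessian at any point is diag(f_ss, f_tt) = diag(6(2s + 5), 12(3t^2 + 2t - 10)).
At (-3, 1): H = diag(-6, -60).
Both eigenvalues are negative, so H is negative definite: a local maximum.

local maximum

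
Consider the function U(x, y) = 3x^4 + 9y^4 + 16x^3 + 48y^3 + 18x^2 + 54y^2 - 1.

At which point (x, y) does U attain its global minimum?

U(x,y) separates as P(x) + Q(y) − 1, so its minimum is min P + min Q − 1.
P'(x) = 12x(x + 1)(x + 3) vanishes at x ∈ {-3, -1, 0}; Q'(y) = 36y(y + 1)(y + 3) vanishes at y ∈ {-3, -1, 0}.
Local minima of P (where P''>0): P(-3)=-27, P(0)=0. Local minima of Q: Q(-3)=-81, Q(0)=0.
So the global minimum of U is P(-3) + Q(-3) − 1 = -27 − 81 − 1 = -109, attained at (-3, -3).

(-3, -3)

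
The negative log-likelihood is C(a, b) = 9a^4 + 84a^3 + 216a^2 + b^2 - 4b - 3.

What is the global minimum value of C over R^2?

C(a,b) separates as P(a) + Q(b) − 3, so its minimum is min P + min Q − 3.
P'(a) = 36a(a + 3)(a + 4) vanishes at a ∈ {-4, -3, 0}; Q'(b) = 2b - 4 vanishes at b ∈ {2}.
Local minima of P (where P''>0): P(-4)=384, P(0)=0. Local minima of Q: Q(2)=-4.
So the global minimum of C is P(0) + Q(2) − 3 = 0 − 4 − 3 = -7, attained at (0, 2).

-7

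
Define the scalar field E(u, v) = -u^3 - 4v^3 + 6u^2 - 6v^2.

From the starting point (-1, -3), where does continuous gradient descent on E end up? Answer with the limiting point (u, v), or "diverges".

E is separable, so gradient descent decouples: u follows -∂E/∂u, v follows -∂E/∂v.
∂E/∂u = -3u(u - 4); at u=-1 this is -15, so u increases.
∂E/∂v = -12v(v + 1); at v=-3 this is -72, so v increases.
u converges to its nearest critical value 0 (a local min of the u-part); v converges to -1. The iterate converges to (0, -1).

(0, -1)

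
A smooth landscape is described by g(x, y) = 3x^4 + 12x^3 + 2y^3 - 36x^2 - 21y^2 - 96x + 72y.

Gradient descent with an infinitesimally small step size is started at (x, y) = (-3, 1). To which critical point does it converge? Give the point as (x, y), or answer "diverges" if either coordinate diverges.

g is separable, so gradient descent decouples: x follows -∂g/∂x, y follows -∂g/∂y.
∂g/∂x = 12(x - 2)(x + 1)(x + 4); at x=-3 this is 120, so x decreases.
∂g/∂y = 6(y - 4)(y - 3); at y=1 this is 36, so y decreases.
The y-coordinate has no critical point in that direction and runs off to infinity.

diverges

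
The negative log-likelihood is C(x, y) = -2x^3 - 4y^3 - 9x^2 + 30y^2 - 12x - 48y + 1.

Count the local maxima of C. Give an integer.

1

C separates as a function of x plus a function of y, so ∇C=0 decouples.
∂C/∂x = -6(x + 1)(x + 2) = 0 at x ∈ {-2, -1}; ∂C/∂y = -12(y - 4)(y - 1) = 0 at y ∈ {1, 4}.
The Hessian is diagonal: diag(C_xx, C_yy). Second derivatives: C_xx(-2)=6, C_xx(-1)=-6; C_yy(1)=36, C_yy(4)=-36.
Local maxima occur where both diagonal entries negative: (-1, 4). Count: 1.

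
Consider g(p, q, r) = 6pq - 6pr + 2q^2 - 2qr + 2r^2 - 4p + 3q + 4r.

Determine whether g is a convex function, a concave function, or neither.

neither

g is quadratic, so its Hessian is the constant matrix H = [[0, 6, -6], [6, 4, -2], [-6, -2, 4]].
Leading principal minors: 0, -36, -144.
Neither pattern holds ⇒ H is indefinite ⇒ neither convex nor concave.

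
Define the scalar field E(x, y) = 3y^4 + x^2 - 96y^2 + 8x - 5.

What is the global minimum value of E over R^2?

-789

E(x,y) separates as P(x) + Q(y) − 5, so its minimum is min P + min Q − 5.
P'(x) = 2x + 8 vanishes at x ∈ {-4}; Q'(y) = 12y(y - 4)(y + 4) vanishes at y ∈ {-4, 0, 4}.
Local minima of P (where P''>0): P(-4)=-16. Local minima of Q: Q(-4)=-768, Q(4)=-768.
So the global minimum of E is P(-4) + Q(-4) − 5 = -16 − 768 − 5 = -789, attained at (-4, -4).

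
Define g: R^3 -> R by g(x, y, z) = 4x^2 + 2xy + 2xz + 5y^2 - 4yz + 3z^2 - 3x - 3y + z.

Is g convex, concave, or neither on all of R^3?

g is quadratic, so its Hessian is the constant matrix H = [[8, 2, 2], [2, 10, -4], [2, -4, 6]].
Leading principal minors: 8, 76, 256.
All positive ⇒ H ≻ 0 ⇒ convex.

convex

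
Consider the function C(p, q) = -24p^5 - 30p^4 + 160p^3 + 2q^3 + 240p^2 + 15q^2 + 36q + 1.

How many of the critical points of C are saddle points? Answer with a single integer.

4

C separates as a function of p plus a function of q, so ∇C=0 decouples.
∂C/∂p = -120p(p - 2)(p + 1)(p + 2) = 0 at p ∈ {-2, -1, 0, 2}; ∂C/∂q = 6(q + 2)(q + 3) = 0 at q ∈ {-3, -2}.
The Hessian is diagonal: diag(C_pp, C_qq). Second derivatives: C_pp(-2)=960, C_pp(-1)=-360, C_pp(0)=480, C_pp(2)=-2880; C_qq(-3)=-6, C_qq(-2)=6.
Saddle points occur where the two diagonal entries have opposite signs: (-2, -3), (-1, -2), (0, -3), (2, -2). Count: 4.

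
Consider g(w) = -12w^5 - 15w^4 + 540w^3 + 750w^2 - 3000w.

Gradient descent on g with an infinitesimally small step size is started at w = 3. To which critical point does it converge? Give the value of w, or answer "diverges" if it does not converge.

g'(w) = -60(w - 5)(w - 1)(w + 2)(w + 5), so g'(3) = 9600.
Gradient descent moves in the -g' direction, i.e. w is decreasing.
The nearest critical point in that direction is w = 1, where g'' = 4320 > 0 (a local minimum). The iterate converges there.

1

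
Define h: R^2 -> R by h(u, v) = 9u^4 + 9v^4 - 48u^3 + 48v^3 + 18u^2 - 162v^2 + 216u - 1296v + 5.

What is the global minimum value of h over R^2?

h(u,v) separates as P(u) + Q(v) + 5, so its minimum is min P + min Q + 5.
P'(u) = 36(u - 3)(u - 2)(u + 1) vanishes at u ∈ {-1, 2, 3}; Q'(v) = 36(v - 3)(v + 3)(v + 4) vanishes at v ∈ {-4, -3, 3}.
Local minima of P (where P''>0): P(-1)=-141, P(3)=243. Local minima of Q: Q(-4)=1824, Q(3)=-3321.
So the global minimum of h is P(-1) + Q(3) + 5 = -141 − 3321 + 5 = -3457, attained at (-1, 3).

-3457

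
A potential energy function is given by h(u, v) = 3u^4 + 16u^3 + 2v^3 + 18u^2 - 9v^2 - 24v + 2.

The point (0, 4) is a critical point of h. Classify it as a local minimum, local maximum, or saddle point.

The mixed partial ∂²h/∂u∂v is 0, so the Hessian at any point is diag(h_uu, h_vv) = diag(12(3u^2 + 8u + 3), 6(2v - 3)).
At (0, 4): H = diag(36, 30).
Both eigenvalues are positive, so H is positive definite: a local minimum.

local minimum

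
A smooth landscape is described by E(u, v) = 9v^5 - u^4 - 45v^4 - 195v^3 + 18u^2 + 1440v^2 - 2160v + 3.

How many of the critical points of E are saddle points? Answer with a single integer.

6

E separates as a function of u plus a function of v, so ∇E=0 decouples.
∂E/∂u = -4u(u - 3)(u + 3) = 0 at u ∈ {-3, 0, 3}; ∂E/∂v = 45(v - 4)(v - 3)(v - 1)(v + 4) = 0 at v ∈ {-4, 1, 3, 4}.
The Hessian is diagonal: diag(E_uu, E_vv). Second derivatives: E_uu(-3)=-72, E_uu(0)=36, E_uu(3)=-72; E_vv(-4)=-12600, E_vv(1)=1350, E_vv(3)=-630, E_vv(4)=1080.
Saddle points occur where the two diagonal entries have opposite signs: (-3, 1), (-3, 4), (0, -4), (0, 3), (3, 1), (3, 4). Count: 6.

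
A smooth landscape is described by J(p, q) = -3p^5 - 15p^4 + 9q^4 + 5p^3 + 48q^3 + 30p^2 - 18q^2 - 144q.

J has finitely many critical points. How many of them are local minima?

4

J separates as a function of p plus a function of q, so ∇J=0 decouples.
∂J/∂p = -15p(p - 1)(p + 1)(p + 4) = 0 at p ∈ {-4, -1, 0, 1}; ∂J/∂q = 36(q - 1)(q + 1)(q + 4) = 0 at q ∈ {-4, -1, 1}.
The Hessian is diagonal: diag(J_pp, J_qq). Second derivatives: J_pp(-4)=900, J_pp(-1)=-90, J_pp(0)=60, J_pp(1)=-150; J_qq(-4)=540, J_qq(-1)=-216, J_qq(1)=360.
Local minima occur where both diagonal entries positive: (-4, -4), (-4, 1), (0, -4), (0, 1). Count: 4.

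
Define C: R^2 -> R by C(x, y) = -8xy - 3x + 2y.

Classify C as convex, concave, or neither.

neither

C is quadratic, so its Hessian is the constant matrix H = [[0, -8], [-8, 0]].
det(H) = -64, tr(H) = 0.
det(H) < 0, so H is indefinite: neither convex nor concave.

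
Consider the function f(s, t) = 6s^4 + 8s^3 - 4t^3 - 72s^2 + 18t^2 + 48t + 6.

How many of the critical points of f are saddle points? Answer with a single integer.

f separates as a function of s plus a function of t, so ∇f=0 decouples.
∂f/∂s = 24s(s - 2)(s + 3) = 0 at s ∈ {-3, 0, 2}; ∂f/∂t = -12(t - 4)(t + 1) = 0 at t ∈ {-1, 4}.
The Hessian is diagonal: diag(f_ss, f_tt). Second derivatives: f_ss(-3)=360, f_ss(0)=-144, f_ss(2)=240; f_tt(-1)=60, f_tt(4)=-60.
Saddle points occur where the two diagonal entries have opposite signs: (-3, 4), (0, -1), (2, 4). Count: 3.

3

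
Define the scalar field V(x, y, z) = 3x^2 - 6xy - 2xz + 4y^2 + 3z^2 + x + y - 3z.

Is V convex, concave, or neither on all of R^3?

V is quadratic, so its Hessian is the constant matrix H = [[6, -6, -2], [-6, 8, 0], [-2, 0, 6]].
Leading principal minors: 6, 12, 40.
All positive ⇒ H ≻ 0 ⇒ convex.

convex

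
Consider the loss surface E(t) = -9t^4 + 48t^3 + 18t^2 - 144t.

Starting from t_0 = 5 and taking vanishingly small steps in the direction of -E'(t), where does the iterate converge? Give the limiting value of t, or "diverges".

diverges

E'(t) = -36(t - 4)(t - 1)(t + 1), so E'(5) = -864.
Gradient descent moves in the -E' direction, i.e. t is increasing.
There is no critical point above t=5, and E' keeps the same sign, so the iterate runs off to +∞.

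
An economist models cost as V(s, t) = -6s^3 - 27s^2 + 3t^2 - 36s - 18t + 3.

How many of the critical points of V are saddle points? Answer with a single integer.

V separates as a function of s plus a function of t, so ∇V=0 decouples.
∂V/∂s = -18(s + 1)(s + 2) = 0 at s ∈ {-2, -1}; ∂V/∂t = 6(t - 3) = 0 at t ∈ {3}.
The Hessian is diagonal: diag(V_ss, V_tt). Second derivatives: V_ss(-2)=18, V_ss(-1)=-18; V_tt(3)=6.
Saddle points occur where the two diagonal entries have opposite signs: (-1, 3). Count: 1.

1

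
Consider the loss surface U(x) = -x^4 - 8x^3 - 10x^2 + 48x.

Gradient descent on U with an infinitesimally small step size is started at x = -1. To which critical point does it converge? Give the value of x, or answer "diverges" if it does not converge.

-3

U'(x) = -4(x - 1)(x + 3)(x + 4), so U'(-1) = 48.
Gradient descent moves in the -U' direction, i.e. x is decreasing.
The nearest critical point in that direction is x = -3, where U'' = 16 > 0 (a local minimum). The iterate converges there.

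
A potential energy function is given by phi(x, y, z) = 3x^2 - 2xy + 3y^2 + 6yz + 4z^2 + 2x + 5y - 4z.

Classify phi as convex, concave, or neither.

convex

phi is quadratic, so its Hessian is the constant matrix H = [[6, -2, 0], [-2, 6, 6], [0, 6, 8]].
Leading principal minors: 6, 32, 40.
All positive ⇒ H ≻ 0 ⇒ convex.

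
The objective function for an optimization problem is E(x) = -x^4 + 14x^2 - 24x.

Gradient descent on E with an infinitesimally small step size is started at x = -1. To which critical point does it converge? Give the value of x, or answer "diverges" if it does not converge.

E'(x) = -4(x - 2)(x - 1)(x + 3), so E'(-1) = -48.
Gradient descent moves in the -E' direction, i.e. x is increasing.
The nearest critical point in that direction is x = 1, where E'' = 16 > 0 (a local minimum). The iterate converges there.

1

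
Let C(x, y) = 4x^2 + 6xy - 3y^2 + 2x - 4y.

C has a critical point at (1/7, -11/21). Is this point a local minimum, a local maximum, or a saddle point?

The Hessian of C is constant: H = [[8, 6], [6, -6]].
det(H) = 8·(-6) − 6² = -84.
Since det(H) < 0, H is indefinite and the critical point is a saddle point.

saddle point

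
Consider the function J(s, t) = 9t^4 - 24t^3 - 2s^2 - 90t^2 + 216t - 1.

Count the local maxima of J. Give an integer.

1

J separates as a function of s plus a function of t, so ∇J=0 decouples.
∂J/∂s = -4s = 0 at s ∈ {0}; ∂J/∂t = 36(t - 3)(t - 1)(t + 2) = 0 at t ∈ {-2, 1, 3}.
The Hessian is diagonal: diag(J_ss, J_tt). Second derivatives: J_ss(0)=-4; J_tt(-2)=540, J_tt(1)=-216, J_tt(3)=360.
Local maxima occur where both diagonal entries negative: (0, 1). Count: 1.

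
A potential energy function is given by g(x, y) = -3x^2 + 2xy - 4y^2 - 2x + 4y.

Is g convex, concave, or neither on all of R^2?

g is quadratic, so its Hessian is the constant matrix H = [[-6, 2], [2, -8]].
det(H) = 44, tr(H) = -14.
det(H) > 0 and tr(H) < 0, so H is negative definite everywhere: concave.

concave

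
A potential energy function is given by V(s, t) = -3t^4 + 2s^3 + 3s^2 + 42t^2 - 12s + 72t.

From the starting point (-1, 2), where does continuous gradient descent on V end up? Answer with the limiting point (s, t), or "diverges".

V is separable, so gradient descent decouples: s follows -∂V/∂s, t follows -∂V/∂t.
∂V/∂s = 6(s - 1)(s + 2); at s=-1 this is -12, so s increases.
∂V/∂t = -12(t - 3)(t + 1)(t + 2); at t=2 this is 144, so t decreases.
s converges to its nearest critical value 1 (a local min of the s-part); t converges to -1. The iterate converges to (1, -1).

(1, -1)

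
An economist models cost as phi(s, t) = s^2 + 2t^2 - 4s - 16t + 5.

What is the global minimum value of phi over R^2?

-31

phi(s,t) separates as P(s) + Q(t) + 5, so its minimum is min P + min Q + 5.
P'(s) = 2s - 4 vanishes at s ∈ {2}; Q'(t) = 4(t - 4) vanishes at t ∈ {4}.
Local minima of P (where P''>0): P(2)=-4. Local minima of Q: Q(4)=-32.
So the global minimum of phi is P(2) + Q(4) + 5 = -4 − 32 + 5 = -31, attained at (2, 4).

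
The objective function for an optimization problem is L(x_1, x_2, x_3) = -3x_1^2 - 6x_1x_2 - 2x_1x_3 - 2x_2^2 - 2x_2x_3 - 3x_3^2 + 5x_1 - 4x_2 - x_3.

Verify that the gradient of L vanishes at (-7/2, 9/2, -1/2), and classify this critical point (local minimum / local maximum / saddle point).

∇L = (-6x_1 - 6x_2 - 2x_3 + 5, -6x_1 - 4x_2 - 2x_3 - 4, -2x_1 - 2x_2 - 6x_3 - 1); substituting (-7/2, 9/2, -1/2) gives ∇L = (0, 0, 0), so (-7/2, 9/2, -1/2) is indeed a critical point.
The Hessian is constant: H = [[-6, -6, -2], [-6, -4, -2], [-2, -2, -6]].
Leading principal minors: Δ₁ = -6, Δ₂ = -12, Δ₃ = 64.
The minors fit neither the all-positive nor the alternating-sign pattern, so H is indefinite: a saddle point.

saddle point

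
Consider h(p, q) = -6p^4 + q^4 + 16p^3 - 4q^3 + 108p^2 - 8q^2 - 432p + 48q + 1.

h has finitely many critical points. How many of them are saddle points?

h separates as a function of p plus a function of q, so ∇h=0 decouples.
∂h/∂p = -24(p - 3)(p - 2)(p + 3) = 0 at p ∈ {-3, 2, 3}; ∂h/∂q = 4(q - 3)(q - 2)(q + 2) = 0 at q ∈ {-2, 2, 3}.
The Hessian is diagonal: diag(h_pp, h_qq). Second derivatives: h_pp(-3)=-720, h_pp(2)=120, h_pp(3)=-144; h_qq(-2)=80, h_qq(2)=-16, h_qq(3)=20.
Saddle points occur where the two diagonal entries have opposite signs: (-3, -2), (-3, 3), (2, 2), (3, -2), (3, 3). Count: 5.

5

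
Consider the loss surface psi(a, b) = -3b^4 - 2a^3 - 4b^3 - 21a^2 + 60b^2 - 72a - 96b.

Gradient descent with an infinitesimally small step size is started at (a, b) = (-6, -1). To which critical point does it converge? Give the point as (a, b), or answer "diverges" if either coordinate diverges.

(-4, 1)

psi is separable, so gradient descent decouples: a follows -∂psi/∂a, b follows -∂psi/∂b.
∂psi/∂a = -6(a + 3)(a + 4); at a=-6 this is -36, so a increases.
∂psi/∂b = -12(b - 2)(b - 1)(b + 4); at b=-1 this is -216, so b increases.
a converges to its nearest critical value -4 (a local min of the a-part); b converges to 1. The iterate converges to (-4, 1).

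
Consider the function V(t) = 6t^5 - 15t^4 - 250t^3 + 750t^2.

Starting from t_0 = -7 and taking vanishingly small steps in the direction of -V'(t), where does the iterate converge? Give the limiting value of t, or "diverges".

V'(t) = 30t(t - 5)(t - 2)(t + 5), so V'(-7) = 45360.
Gradient descent moves in the -V' direction, i.e. t is decreasing.
There is no critical point below t=-7, and V' keeps the same sign, so the iterate runs off to −∞.

diverges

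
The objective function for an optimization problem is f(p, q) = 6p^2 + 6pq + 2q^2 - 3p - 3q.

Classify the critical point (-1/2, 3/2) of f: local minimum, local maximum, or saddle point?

local minimum

The Hessian of f is constant: H = [[12, 6], [6, 4]].
det(H) = 12·4 − 6² = 12.
det(H) > 0 and tr(H) = 16 > 0, so H is positive definite and the point is a local minimum.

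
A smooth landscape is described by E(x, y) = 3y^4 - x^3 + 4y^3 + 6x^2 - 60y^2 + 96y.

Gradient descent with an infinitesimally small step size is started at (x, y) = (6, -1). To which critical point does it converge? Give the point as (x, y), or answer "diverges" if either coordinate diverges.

diverges

E is separable, so gradient descent decouples: x follows -∂E/∂x, y follows -∂E/∂y.
∂E/∂x = -3x(x - 4); at x=6 this is -36, so x increases.
∂E/∂y = 12(y - 2)(y - 1)(y + 4); at y=-1 this is 216, so y decreases.
The x-coordinate has no critical point in that direction and runs off to infinity.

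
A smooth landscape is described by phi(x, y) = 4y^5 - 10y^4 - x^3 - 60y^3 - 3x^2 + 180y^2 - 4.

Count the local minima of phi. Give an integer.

phi separates as a function of x plus a function of y, so ∇phi=0 decouples.
∂phi/∂x = -3x(x + 2) = 0 at x ∈ {-2, 0}; ∂phi/∂y = 20y(y - 3)(y - 2)(y + 3) = 0 at y ∈ {-3, 0, 2, 3}.
The Hessian is diagonal: diag(phi_xx, phi_yy). Second derivatives: phi_xx(-2)=6, phi_xx(0)=-6; phi_yy(-3)=-1800, phi_yy(0)=360, phi_yy(2)=-200, phi_yy(3)=360.
Local minima occur where both diagonal entries positive: (-2, 0), (-2, 3). Count: 2.

2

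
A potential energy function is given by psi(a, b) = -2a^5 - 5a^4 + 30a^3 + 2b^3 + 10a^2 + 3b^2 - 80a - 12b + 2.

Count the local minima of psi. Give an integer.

psi separates as a function of a plus a function of b, so ∇psi=0 decouples.
∂psi/∂a = -10(a - 2)(a - 1)(a + 1)(a + 4) = 0 at a ∈ {-4, -1, 1, 2}; ∂psi/∂b = 6(b - 1)(b + 2) = 0 at b ∈ {-2, 1}.
The Hessian is diagonal: diag(psi_aa, psi_bb). Second derivatives: psi_aa(-4)=900, psi_aa(-1)=-180, psi_aa(1)=100, psi_aa(2)=-180; psi_bb(-2)=-18, psi_bb(1)=18.
Local minima occur where both diagonal entries positive: (-4, 1), (1, 1). Count: 2.

2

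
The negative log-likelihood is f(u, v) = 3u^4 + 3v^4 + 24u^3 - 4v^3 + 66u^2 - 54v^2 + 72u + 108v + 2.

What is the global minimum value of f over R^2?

f(u,v) separates as P(u) + Q(v) + 2, so its minimum is min P + min Q + 2.
P'(u) = 12(u + 1)(u + 2)(u + 3) vanishes at u ∈ {-3, -2, -1}; Q'(v) = 12(v - 3)(v - 1)(v + 3) vanishes at v ∈ {-3, 1, 3}.
Local minima of P (where P''>0): P(-3)=-27, P(-1)=-27. Local minima of Q: Q(-3)=-459, Q(3)=-27.
So the global minimum of f is P(-3) + Q(-3) + 2 = -27 − 459 + 2 = -484, attained at (-3, -3).

-484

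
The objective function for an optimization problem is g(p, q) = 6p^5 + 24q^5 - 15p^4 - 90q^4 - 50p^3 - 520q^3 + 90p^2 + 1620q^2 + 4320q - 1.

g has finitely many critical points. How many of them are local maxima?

4

g separates as a function of p plus a function of q, so ∇g=0 decouples.
∂g/∂p = 30p(p - 3)(p - 1)(p + 2) = 0 at p ∈ {-2, 0, 1, 3}; ∂g/∂q = 120(q - 4)(q - 3)(q + 1)(q + 3) = 0 at q ∈ {-3, -1, 3, 4}.
The Hessian is diagonal: diag(g_pp, g_qq). Second derivatives: g_pp(-2)=-900, g_pp(0)=180, g_pp(1)=-180, g_pp(3)=900; g_qq(-3)=-10080, g_qq(-1)=4800, g_qq(3)=-2880, g_qq(4)=4200.
Local maxima occur where both diagonal entries negative: (-2, -3), (-2, 3), (1, -3), (1, 3). Count: 4.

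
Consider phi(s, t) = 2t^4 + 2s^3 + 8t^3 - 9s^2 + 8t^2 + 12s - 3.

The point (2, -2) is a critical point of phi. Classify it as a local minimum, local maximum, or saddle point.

The mixed partial ∂²phi/∂s∂t is 0, so the Hessian at any point is diag(phi_ss, phi_tt) = diag(6(2s - 3), 8(3t^2 + 6t + 2)).
At (2, -2): H = diag(6, 16).
Both eigenvalues are positive, so H is positive definite: a local minimum.

local minimum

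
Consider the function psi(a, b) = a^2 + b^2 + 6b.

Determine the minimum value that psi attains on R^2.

-9

psi(a,b) separates as P(a) + Q(b), so its minimum is min P + min Q.
P'(a) = 2a vanishes at a ∈ {0}; Q'(b) = 2b + 6 vanishes at b ∈ {-3}.
Local minima of P (where P''>0): P(0)=0. Local minima of Q: Q(-3)=-9.
So the global minimum of psi is P(0) + Q(-3) = 0 − 9 = -9, attained at (0, -3).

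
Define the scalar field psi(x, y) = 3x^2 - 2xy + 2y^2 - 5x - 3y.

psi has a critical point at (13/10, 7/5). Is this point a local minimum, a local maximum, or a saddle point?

local minimum

The Hessian of psi is constant: H = [[6, -2], [-2, 4]].
det(H) = 6·4 − (-2)² = 20.
det(H) > 0 and tr(H) = 10 > 0, so H is positive definite and the point is a local minimum.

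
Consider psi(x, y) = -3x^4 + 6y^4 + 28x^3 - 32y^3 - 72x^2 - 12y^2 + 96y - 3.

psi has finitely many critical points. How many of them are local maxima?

2

psi separates as a function of x plus a function of y, so ∇psi=0 decouples.
∂psi/∂x = -12x(x - 4)(x - 3) = 0 at x ∈ {0, 3, 4}; ∂psi/∂y = 24(y - 4)(y - 1)(y + 1) = 0 at y ∈ {-1, 1, 4}.
The Hessian is diagonal: diag(psi_xx, psi_yy). Second derivatives: psi_xx(0)=-144, psi_xx(3)=36, psi_xx(4)=-48; psi_yy(-1)=240, psi_yy(1)=-144, psi_yy(4)=360.
Local maxima occur where both diagonal entries negative: (0, 1), (4, 1). Count: 2.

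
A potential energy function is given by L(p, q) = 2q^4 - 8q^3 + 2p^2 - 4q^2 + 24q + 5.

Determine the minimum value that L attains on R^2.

L(p,q) separates as A(p) + B(q) + 5, so its minimum is min A + min B + 5.
A'(p) = 4p vanishes at p ∈ {0}; B'(q) = 8(q - 3)(q - 1)(q + 1) vanishes at q ∈ {-1, 1, 3}.
Local minima of A (where A''>0): A(0)=0. Local minima of B: B(-1)=-18, B(3)=-18.
So the global minimum of L is A(0) + B(-1) + 5 = 0 − 18 + 5 = -13, attained at (0, -1).

-13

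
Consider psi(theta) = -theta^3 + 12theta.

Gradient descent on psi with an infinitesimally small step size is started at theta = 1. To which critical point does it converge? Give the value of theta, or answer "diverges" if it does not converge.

psi'(theta) = -3(theta - 2)(theta + 2), so psi'(1) = 9.
Gradient descent moves in the -psi' direction, i.e. theta is decreasing.
The nearest critical point in that direction is theta = -2, where psi'' = 12 > 0 (a local minimum). The iterate converges there.

-2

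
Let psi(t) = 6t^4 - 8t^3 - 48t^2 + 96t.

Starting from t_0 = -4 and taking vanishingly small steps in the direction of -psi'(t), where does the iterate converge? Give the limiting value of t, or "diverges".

psi'(t) = 24(t - 2)(t - 1)(t + 2), so psi'(-4) = -1440.
Gradient descent moves in the -psi' direction, i.e. t is increasing.
The nearest critical point in that direction is t = -2, where psi'' = 288 > 0 (a local minimum). The iterate converges there.

-2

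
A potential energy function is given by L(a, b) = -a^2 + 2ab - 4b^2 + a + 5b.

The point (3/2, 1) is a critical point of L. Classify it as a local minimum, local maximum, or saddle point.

The Hessian of L is constant: H = [[-2, 2], [2, -8]].
det(H) = (-2)·(-8) − 2² = 12.
det(H) > 0 and tr(H) = -10 < 0, so H is negative definite and the point is a local maximum.

local maximum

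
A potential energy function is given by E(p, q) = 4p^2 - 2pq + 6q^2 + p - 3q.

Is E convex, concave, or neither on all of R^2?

convex

E is quadratic, so its Hessian is the constant matrix H = [[8, -2], [-2, 12]].
det(H) = 92, tr(H) = 20.
det(H) > 0 and tr(H) > 0, so H is positive definite everywhere: convex.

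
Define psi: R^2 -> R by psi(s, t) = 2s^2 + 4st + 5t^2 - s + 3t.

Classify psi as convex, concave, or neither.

convex

psi is quadratic, so its Hessian is the constant matrix H = [[4, 4], [4, 10]].
det(H) = 24, tr(H) = 14.
det(H) > 0 and tr(H) > 0, so H is positive definite everywhere: convex.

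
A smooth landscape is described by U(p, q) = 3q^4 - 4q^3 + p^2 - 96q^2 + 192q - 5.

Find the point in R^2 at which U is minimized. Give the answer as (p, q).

(0, -4)

U(p,q) separates as A(p) + B(q) − 5, so its minimum is min A + min B − 5.
A'(p) = 2p vanishes at p ∈ {0}; B'(q) = 12(q - 4)(q - 1)(q + 4) vanishes at q ∈ {-4, 1, 4}.
Local minima of A (where A''>0): A(0)=0. Local minima of B: B(-4)=-1280, B(4)=-256.
So the global minimum of U is A(0) + B(-4) − 5 = 0 − 1280 − 5 = -1285, attained at (0, -4).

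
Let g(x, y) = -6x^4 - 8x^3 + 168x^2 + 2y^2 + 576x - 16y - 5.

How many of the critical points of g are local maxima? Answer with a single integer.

g separates as a function of x plus a function of y, so ∇g=0 decouples.
∂g/∂x = -24(x - 4)(x + 2)(x + 3) = 0 at x ∈ {-3, -2, 4}; ∂g/∂y = 4(y - 4) = 0 at y ∈ {4}.
The Hessian is diagonal: diag(g_xx, g_yy). Second derivatives: g_xx(-3)=-168, g_xx(-2)=144, g_xx(4)=-1008; g_yy(4)=4.
Local maxima occur where both diagonal entries negative: none. Count: 0.

0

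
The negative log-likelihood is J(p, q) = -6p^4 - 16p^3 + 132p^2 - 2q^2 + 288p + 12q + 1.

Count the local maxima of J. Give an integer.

J separates as a function of p plus a function of q, so ∇J=0 decouples.
∂J/∂p = -24(p - 3)(p + 1)(p + 4) = 0 at p ∈ {-4, -1, 3}; ∂J/∂q = -4(q - 3) = 0 at q ∈ {3}.
The Hessian is diagonal: diag(J_pp, J_qq). Second derivatives: J_pp(-4)=-504, J_pp(-1)=288, J_pp(3)=-672; J_qq(3)=-4.
Local maxima occur where both diagonal entries negative: (-4, 3), (3, 3). Count: 2.

2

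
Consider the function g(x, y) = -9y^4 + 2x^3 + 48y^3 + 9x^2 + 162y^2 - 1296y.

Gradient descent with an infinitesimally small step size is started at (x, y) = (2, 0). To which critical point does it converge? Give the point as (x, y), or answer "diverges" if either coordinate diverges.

g is separable, so gradient descent decouples: x follows -∂g/∂x, y follows -∂g/∂y.
∂g/∂x = 6x(x + 3); at x=2 this is 60, so x decreases.
∂g/∂y = -36(y - 4)(y - 3)(y + 3); at y=0 this is -1296, so y increases.
x converges to its nearest critical value 0 (a local min of the x-part); y converges to 3. The iterate converges to (0, 3).

(0, 3)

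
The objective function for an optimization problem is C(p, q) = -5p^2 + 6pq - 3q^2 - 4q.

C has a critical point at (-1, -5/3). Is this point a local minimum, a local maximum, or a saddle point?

local maximum

The Hessian of C is constant: H = [[-10, 6], [6, -6]].
det(H) = (-10)·(-6) − 6² = 24.
det(H) > 0 and tr(H) = -16 < 0, so H is negative definite and the point is a local maximum.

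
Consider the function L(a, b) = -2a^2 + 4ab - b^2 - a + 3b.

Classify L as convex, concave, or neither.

neither

L is quadratic, so its Hessian is the constant matrix H = [[-4, 4], [4, -2]].
det(H) = -8, tr(H) = -6.
det(H) < 0, so H is indefinite: neither convex nor concave.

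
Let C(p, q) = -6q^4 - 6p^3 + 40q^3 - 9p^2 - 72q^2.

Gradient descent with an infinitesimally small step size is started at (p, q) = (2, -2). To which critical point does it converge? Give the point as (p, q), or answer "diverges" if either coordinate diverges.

C is separable, so gradient descent decouples: p follows -∂C/∂p, q follows -∂C/∂q.
∂C/∂p = -18p(p + 1); at p=2 this is -108, so p increases.
∂C/∂q = -24q(q - 3)(q - 2); at q=-2 this is 960, so q decreases.
The p-coordinate has no critical point in that direction and runs off to infinity.

diverges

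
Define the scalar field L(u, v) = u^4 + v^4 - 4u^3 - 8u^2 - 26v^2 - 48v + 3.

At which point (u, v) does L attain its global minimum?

L(u,v) separates as P(u) + Q(v) + 3, so its minimum is min P + min Q + 3.
P'(u) = 4u(u - 4)(u + 1) vanishes at u ∈ {-1, 0, 4}; Q'(v) = 4(v - 4)(v + 1)(v + 3) vanishes at v ∈ {-3, -1, 4}.
Local minima of P (where P''>0): P(-1)=-3, P(4)=-128. Local minima of Q: Q(-3)=-9, Q(4)=-352.
So the global minimum of L is P(4) + Q(4) + 3 = -128 − 352 + 3 = -477, attained at (4, 4).

(4, 4)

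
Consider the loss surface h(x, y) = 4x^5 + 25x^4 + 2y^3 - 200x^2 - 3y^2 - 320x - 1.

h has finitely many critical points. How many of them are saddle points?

4

h separates as a function of x plus a function of y, so ∇h=0 decouples.
∂h/∂x = 20(x - 2)(x + 1)(x + 2)(x + 4) = 0 at x ∈ {-4, -2, -1, 2}; ∂h/∂y = 6y(y - 1) = 0 at y ∈ {0, 1}.
The Hessian is diagonal: diag(h_xx, h_yy). Second derivatives: h_xx(-4)=-720, h_xx(-2)=160, h_xx(-1)=-180, h_xx(2)=1440; h_yy(0)=-6, h_yy(1)=6.
Saddle points occur where the two diagonal entries have opposite signs: (-4, 1), (-2, 0), (-1, 1), (2, 0). Count: 4.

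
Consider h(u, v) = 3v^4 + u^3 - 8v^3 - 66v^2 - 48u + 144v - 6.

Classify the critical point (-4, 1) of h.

local maximum

The mixed partial ∂²h/∂u∂v is 0, so the Hessian at any point is diag(h_uu, h_vv) = diag(6u, 12(3v^2 - 4v - 11)).
At (-4, 1): H = diag(-24, -144).
Both eigenvalues are negative, so H is negative definite: a local maximum.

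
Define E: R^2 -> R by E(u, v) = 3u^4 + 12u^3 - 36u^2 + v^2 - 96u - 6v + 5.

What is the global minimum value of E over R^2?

E(u,v) separates as P(u) + Q(v) + 5, so its minimum is min P + min Q + 5.
P'(u) = 12(u - 2)(u + 1)(u + 4) vanishes at u ∈ {-4, -1, 2}; Q'(v) = 2v - 6 vanishes at v ∈ {3}.
Local minima of P (where P''>0): P(-4)=-192, P(2)=-192. Local minima of Q: Q(3)=-9.
So the global minimum of E is P(-4) + Q(3) + 5 = -192 − 9 + 5 = -196, attained at (-4, 3).

-196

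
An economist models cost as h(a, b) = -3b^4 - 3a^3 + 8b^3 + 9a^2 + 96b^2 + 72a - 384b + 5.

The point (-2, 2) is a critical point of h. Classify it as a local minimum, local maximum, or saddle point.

The mixed partial ∂²h/∂a∂b is 0, so the Hessian at any point is diag(h_aa, h_bb) = diag(18(-a + 1), 12(-3b^2 + 4b + 16)).
At (-2, 2): H = diag(54, 144).
Both eigenvalues are positive, so H is positive definite: a local minimum.

local minimum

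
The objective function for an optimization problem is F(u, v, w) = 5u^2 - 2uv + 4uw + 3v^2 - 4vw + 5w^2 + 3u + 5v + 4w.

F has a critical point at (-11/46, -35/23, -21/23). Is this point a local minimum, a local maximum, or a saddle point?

The Hessian is constant: H = [[10, -2, 4], [-2, 6, -4], [4, -4, 10]].
Leading principal minors: Δ₁ = 10, Δ₂ = 56, Δ₃ = 368.
All leading minors are positive, so H is positive definite: a local minimum.

local minimum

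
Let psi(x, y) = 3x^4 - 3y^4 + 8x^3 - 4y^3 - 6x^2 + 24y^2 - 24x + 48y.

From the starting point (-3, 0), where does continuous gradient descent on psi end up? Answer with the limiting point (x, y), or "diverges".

psi is separable, so gradient descent decouples: x follows -∂psi/∂x, y follows -∂psi/∂y.
∂psi/∂x = 12(x - 1)(x + 1)(x + 2); at x=-3 this is -96, so x increases.
∂psi/∂y = -12(y - 2)(y + 1)(y + 2); at y=0 this is 48, so y decreases.
x converges to its nearest critical value -2 (a local min of the x-part); y converges to -1. The iterate converges to (-2, -1).

(-2, -1)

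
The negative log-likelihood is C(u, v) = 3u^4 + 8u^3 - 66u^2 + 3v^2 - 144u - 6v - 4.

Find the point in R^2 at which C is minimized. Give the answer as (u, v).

(3, 1)

C(u,v) separates as P(u) + Q(v) − 4, so its minimum is min P + min Q − 4.
P'(u) = 12(u - 3)(u + 1)(u + 4) vanishes at u ∈ {-4, -1, 3}; Q'(v) = 6v - 6 vanishes at v ∈ {1}.
Local minima of P (where P''>0): P(-4)=-224, P(3)=-567. Local minima of Q: Q(1)=-3.
So the global minimum of C is P(3) + Q(1) − 4 = -567 − 3 − 4 = -574, attained at (3, 1).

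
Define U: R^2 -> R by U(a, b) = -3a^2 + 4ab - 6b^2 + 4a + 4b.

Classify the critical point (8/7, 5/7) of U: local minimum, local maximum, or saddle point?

The Hessian of U is constant: H = [[-6, 4], [4, -12]].
det(H) = (-6)·(-12) − 4² = 56.
det(H) > 0 and tr(H) = -18 < 0, so H is negative definite and the point is a local maximum.

local maximum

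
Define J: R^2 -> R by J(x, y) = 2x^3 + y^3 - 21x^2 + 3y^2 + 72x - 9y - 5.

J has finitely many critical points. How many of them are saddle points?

J separates as a function of x plus a function of y, so ∇J=0 decouples.
∂J/∂x = 6(x - 4)(x - 3) = 0 at x ∈ {3, 4}; ∂J/∂y = 3(y - 1)(y + 3) = 0 at y ∈ {-3, 1}.
The Hessian is diagonal: diag(J_xx, J_yy). Second derivatives: J_xx(3)=-6, J_xx(4)=6; J_yy(-3)=-12, J_yy(1)=12.
Saddle points occur where the two diagonal entries have opposite signs: (3, 1), (4, -3). Count: 2.

2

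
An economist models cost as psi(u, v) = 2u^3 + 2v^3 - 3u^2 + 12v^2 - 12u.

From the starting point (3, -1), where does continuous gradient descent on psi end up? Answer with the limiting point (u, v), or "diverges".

psi is separable, so gradient descent decouples: u follows -∂psi/∂u, v follows -∂psi/∂v.
∂psi/∂u = 6(u - 2)(u + 1); at u=3 this is 24, so u decreases.
∂psi/∂v = 6v(v + 4); at v=-1 this is -18, so v increases.
u converges to its nearest critical value 2 (a local min of the u-part); v converges to 0. The iterate converges to (2, 0).

(2, 0)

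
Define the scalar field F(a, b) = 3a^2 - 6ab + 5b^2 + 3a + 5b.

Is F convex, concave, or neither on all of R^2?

F is quadratic, so its Hessian is the constant matrix H = [[6, -6], [-6, 10]].
det(H) = 24, tr(H) = 16.
det(H) > 0 and tr(H) > 0, so H is positive definite everywhere: convex.

convex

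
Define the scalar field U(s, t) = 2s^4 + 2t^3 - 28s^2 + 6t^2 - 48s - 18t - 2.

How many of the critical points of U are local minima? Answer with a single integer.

2

U separates as a function of s plus a function of t, so ∇U=0 decouples.
∂U/∂s = 8(s - 3)(s + 1)(s + 2) = 0 at s ∈ {-2, -1, 3}; ∂U/∂t = 6(t - 1)(t + 3) = 0 at t ∈ {-3, 1}.
The Hessian is diagonal: diag(U_ss, U_tt). Second derivatives: U_ss(-2)=40, U_ss(-1)=-32, U_ss(3)=160; U_tt(-3)=-24, U_tt(1)=24.
Local minima occur where both diagonal entries positive: (-2, 1), (3, 1). Count: 2.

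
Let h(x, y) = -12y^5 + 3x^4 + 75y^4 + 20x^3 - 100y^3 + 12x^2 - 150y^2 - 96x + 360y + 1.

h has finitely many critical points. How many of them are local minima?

h separates as a function of x plus a function of y, so ∇h=0 decouples.
∂h/∂x = 12(x - 1)(x + 2)(x + 4) = 0 at x ∈ {-4, -2, 1}; ∂h/∂y = -60(y - 3)(y - 2)(y - 1)(y + 1) = 0 at y ∈ {-1, 1, 2, 3}.
The Hessian is diagonal: diag(h_xx, h_yy). Second derivatives: h_xx(-4)=120, h_xx(-2)=-72, h_xx(1)=180; h_yy(-1)=1440, h_yy(1)=-240, h_yy(2)=180, h_yy(3)=-480.
Local minima occur where both diagonal entries positive: (-4, -1), (-4, 2), (1, -1), (1, 2). Count: 4.

4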